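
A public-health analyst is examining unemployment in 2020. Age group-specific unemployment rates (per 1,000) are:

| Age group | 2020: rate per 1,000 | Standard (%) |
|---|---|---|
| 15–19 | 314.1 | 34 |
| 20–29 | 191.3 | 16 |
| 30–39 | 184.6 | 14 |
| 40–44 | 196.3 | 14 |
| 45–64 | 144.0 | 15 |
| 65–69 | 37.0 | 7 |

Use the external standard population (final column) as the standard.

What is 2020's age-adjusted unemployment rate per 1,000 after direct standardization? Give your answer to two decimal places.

214.92

Standard weights: 0.34, 0.16, 0.14, 0.14, 0.15, 0.07.
Standardized rate: 0.3400×314.1 + 0.1600×191.3 + 0.1400×184.6 + 0.1400×196.3 + 0.1500×144.0 + 0.0700×37.0 = 214.9180 per 1,000.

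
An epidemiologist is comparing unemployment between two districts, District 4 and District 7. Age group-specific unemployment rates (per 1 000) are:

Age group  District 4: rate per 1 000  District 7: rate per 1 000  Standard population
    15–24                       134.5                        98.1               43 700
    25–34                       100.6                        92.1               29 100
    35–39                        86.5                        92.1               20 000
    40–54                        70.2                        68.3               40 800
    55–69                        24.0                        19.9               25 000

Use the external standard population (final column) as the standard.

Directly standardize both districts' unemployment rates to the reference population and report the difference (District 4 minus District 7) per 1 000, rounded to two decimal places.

Standard total = 158 600; weights = 0.2755, 0.1835, 0.1261, 0.2573, 0.1576.
District 4: 0.2755×134.5 + 0.1835×100.6 + 0.1261×86.5 + 0.2573×70.2 + 0.1576×24.0 = 88.2678 per 1 000.
District 7: 0.2755×98.1 + 0.1835×92.1 + 0.1261×92.1 + 0.2573×68.3 + 0.1576×19.9 = 76.2498 per 1 000.
Difference = 88.2678 − 76.2498 = 12.0180.

12.02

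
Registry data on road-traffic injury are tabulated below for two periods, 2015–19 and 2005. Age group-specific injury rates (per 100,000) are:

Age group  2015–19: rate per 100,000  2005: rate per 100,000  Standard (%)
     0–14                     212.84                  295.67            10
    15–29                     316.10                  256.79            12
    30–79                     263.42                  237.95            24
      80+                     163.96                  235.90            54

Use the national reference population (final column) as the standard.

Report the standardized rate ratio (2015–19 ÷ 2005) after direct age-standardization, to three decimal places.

0.862

Standard weights: 0.10, 0.12, 0.24, 0.54.
2015–19: 0.1000×212.84 + 0.1200×316.10 + 0.2400×263.42 + 0.5400×163.96 = 210.9752 per 100,000.
2005: 0.1000×295.67 + 0.1200×256.79 + 0.2400×237.95 + 0.5400×235.90 = 244.8758 per 100,000.
Ratio = 210.9752 ÷ 244.8758 = 0.86156.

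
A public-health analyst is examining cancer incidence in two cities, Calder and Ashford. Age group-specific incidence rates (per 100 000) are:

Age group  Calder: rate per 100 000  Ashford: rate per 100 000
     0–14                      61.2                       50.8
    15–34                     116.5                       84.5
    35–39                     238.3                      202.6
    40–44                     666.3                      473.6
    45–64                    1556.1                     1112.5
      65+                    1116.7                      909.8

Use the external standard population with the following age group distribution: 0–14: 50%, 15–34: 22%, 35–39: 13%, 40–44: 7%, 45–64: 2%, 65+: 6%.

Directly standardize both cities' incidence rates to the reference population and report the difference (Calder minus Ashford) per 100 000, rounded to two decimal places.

51.66

Standard weights: 0.50, 0.22, 0.13, 0.07, 0.02, 0.06.
Calder: 0.5000×61.2 + 0.2200×116.5 + 0.1300×238.3 + 0.0700×666.3 + 0.0200×1556.1 + 0.0600×1116.7 = 231.9740 per 100 000.
Ashford: 0.5000×50.8 + 0.2200×84.5 + 0.1300×202.6 + 0.0700×473.6 + 0.0200×1112.5 + 0.0600×909.8 = 180.3180 per 100 000.
Difference = 231.9740 − 180.3180 = 51.6560.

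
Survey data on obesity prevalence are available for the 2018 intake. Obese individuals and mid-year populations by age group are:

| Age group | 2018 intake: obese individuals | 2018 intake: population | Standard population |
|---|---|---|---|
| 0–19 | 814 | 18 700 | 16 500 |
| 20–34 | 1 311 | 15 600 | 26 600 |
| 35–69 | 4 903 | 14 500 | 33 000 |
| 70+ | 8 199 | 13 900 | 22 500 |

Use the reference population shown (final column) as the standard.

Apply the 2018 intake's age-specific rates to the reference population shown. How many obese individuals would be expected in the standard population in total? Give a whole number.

27384

Age-specific rates per 1 000 for the 2018 intake: 43.529, 84.038, 338.138, 589.856.
Expected obese individuals = Σ (standard pop × age-specific rate ÷ 1 000)
= 16 500×43.529/1 000 + 26 600×84.038/1 000 + 33 000×338.138/1 000 + 22 500×589.856/1 000
= 718.24 + 2235.42 + 11158.55 + 13271.76 = 27383.97.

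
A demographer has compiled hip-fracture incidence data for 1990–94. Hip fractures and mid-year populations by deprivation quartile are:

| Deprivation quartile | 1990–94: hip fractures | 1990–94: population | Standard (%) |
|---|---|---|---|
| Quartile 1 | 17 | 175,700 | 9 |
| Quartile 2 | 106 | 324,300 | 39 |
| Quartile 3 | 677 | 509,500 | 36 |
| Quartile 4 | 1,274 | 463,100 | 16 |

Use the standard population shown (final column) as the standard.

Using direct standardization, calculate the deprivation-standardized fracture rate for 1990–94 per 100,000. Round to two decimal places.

Deprivation-specific rates per 100,000 for 1990–94: 9.68, 32.69, 132.88, 275.10.
Standard weights: 0.09, 0.39, 0.36, 0.16.
Standardized rate: 0.0900×9.68 + 0.3900×32.69 + 0.3600×132.88 + 0.1600×275.10 = 105.4698 per 100,000.

105.47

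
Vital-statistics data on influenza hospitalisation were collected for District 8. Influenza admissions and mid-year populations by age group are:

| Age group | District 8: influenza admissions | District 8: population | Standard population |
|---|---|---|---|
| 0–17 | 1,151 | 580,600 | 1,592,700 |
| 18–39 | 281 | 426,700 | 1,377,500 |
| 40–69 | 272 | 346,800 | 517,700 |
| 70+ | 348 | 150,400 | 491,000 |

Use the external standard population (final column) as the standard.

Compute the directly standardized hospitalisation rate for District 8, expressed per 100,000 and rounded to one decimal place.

140.9

Age-specific rates per 100,000 for District 8: 198.24, 65.85, 78.43, 231.38.
Standard total = 3,978,900; weights = 0.4003, 0.3462, 0.1301, 0.1234.
Standardized rate: 0.4003×198.24 + 0.3462×65.85 + 0.1301×78.43 + 0.1234×231.38 = 140.9106 per 100,000.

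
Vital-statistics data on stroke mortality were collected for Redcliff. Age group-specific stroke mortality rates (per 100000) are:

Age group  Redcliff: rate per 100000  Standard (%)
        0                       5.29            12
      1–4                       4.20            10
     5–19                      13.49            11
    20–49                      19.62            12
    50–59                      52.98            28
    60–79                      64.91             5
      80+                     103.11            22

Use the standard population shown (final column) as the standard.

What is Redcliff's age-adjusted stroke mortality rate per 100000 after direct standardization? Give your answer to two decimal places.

45.66

Standard weights: 0.12, 0.10, 0.11, 0.12, 0.28, 0.05, 0.22.
Standardized rate: 0.1200×5.29 + 0.1000×4.20 + 0.1100×13.49 + 0.1200×19.62 + 0.2800×52.98 + 0.0500×64.91 + 0.2200×103.11 = 45.6572 per 100000.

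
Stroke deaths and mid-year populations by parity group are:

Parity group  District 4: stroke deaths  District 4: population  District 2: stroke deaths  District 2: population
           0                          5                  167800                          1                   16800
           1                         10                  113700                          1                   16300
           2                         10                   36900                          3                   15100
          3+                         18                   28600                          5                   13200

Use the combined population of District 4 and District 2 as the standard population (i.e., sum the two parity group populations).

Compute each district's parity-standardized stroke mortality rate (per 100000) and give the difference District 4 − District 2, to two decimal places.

Parity-specific rates per 100000 for District 4: 2.98, 8.80, 27.10, 62.94.
For District 2: 5.95, 6.13, 19.87, 37.88.
Combined standard total = 408400; weights = 0.4520, 0.3183, 0.1273, 0.1024.
District 4: 0.4520×2.98 + 0.3183×8.80 + 0.1273×27.10 + 0.1024×62.94 = 14.0387 per 100000.
District 2: 0.4520×5.95 + 0.3183×6.13 + 0.1273×19.87 + 0.1024×37.88 = 11.0500 per 100000.
Difference = 14.0387 − 11.0500 = 2.9887.

2.99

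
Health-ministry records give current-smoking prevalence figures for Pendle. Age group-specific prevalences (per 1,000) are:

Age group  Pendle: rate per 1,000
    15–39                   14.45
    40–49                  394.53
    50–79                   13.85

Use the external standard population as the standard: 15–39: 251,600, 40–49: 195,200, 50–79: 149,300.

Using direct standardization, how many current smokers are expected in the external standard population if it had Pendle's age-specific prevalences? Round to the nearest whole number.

82716

Expected current smokers = Σ (standard pop × age-specific rate ÷ 1,000)
= 251,600×14.45/1,000 + 195,200×394.53/1,000 + 149,300×13.85/1,000
= 3635.62 + 77012.26 + 2067.80 = 82715.68.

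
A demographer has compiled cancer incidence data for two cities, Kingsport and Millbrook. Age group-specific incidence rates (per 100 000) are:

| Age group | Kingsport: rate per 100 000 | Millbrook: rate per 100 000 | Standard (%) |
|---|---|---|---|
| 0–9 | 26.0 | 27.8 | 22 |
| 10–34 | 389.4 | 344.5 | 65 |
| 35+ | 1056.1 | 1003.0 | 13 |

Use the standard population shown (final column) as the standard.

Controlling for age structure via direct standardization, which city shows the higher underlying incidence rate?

Kingsport

Standard weights: 0.22, 0.65, 0.13.
Kingsport: 0.2200×26.0 + 0.6500×389.4 + 0.1300×1056.1 = 396.1230 per 100 000.
Millbrook: 0.2200×27.8 + 0.6500×344.5 + 0.1300×1003.0 = 360.4310 per 100 000.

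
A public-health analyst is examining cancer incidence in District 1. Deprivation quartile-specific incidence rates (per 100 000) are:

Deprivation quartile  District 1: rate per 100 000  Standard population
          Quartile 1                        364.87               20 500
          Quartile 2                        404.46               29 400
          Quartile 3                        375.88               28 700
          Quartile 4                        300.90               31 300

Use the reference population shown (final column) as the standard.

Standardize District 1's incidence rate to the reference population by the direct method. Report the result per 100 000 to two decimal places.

Standard total = 109 900; weights = 0.1865, 0.2675, 0.2611, 0.2848.
Standardized rate: 0.1865×364.87 + 0.2675×404.46 + 0.2611×375.88 + 0.2848×300.90 = 360.1172 per 100 000.

360.12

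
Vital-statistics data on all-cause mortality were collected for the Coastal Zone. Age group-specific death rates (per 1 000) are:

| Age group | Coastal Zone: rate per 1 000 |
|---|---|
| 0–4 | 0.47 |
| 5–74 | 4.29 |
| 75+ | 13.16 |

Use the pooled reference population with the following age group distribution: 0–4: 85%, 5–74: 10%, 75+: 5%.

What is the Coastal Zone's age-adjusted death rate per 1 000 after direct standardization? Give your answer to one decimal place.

Standard weights: 0.85, 0.10, 0.05.
Standardized rate: 0.8500×0.47 + 0.1000×4.29 + 0.0500×13.16 = 1.4865 per 1 000.

1.5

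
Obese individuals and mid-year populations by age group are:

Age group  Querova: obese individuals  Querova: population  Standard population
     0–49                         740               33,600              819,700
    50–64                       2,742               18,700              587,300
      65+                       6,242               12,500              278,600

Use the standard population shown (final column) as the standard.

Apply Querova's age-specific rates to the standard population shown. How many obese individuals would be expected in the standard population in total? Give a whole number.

243291

Age-specific rates per 1,000 for Querova: 22.024, 146.631, 499.360.
Expected obese individuals = Σ (standard pop × age-specific rate ÷ 1,000)
= 819,700×22.024/1,000 + 587,300×146.631/1,000 + 278,600×499.360/1,000
= 18052.92 + 86116.40 + 139121.70 = 243291.01.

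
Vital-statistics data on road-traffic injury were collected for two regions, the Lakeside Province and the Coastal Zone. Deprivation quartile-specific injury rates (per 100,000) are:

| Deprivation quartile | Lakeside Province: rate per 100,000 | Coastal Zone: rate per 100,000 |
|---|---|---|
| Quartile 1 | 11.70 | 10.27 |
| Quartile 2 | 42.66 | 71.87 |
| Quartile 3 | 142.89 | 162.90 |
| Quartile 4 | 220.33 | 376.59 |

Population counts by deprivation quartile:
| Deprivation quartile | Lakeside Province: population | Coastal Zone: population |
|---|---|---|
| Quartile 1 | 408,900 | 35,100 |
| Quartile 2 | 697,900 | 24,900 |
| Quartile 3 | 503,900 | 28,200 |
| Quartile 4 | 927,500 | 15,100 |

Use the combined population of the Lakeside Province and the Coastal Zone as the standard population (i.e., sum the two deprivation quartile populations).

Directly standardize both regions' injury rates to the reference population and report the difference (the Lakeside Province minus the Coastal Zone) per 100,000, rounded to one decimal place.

-67.5

Combined standard total = 2,641,500; weights = 0.1681, 0.2736, 0.2014, 0.3568.
The Lakeside Province: 0.1681×11.70 + 0.2736×42.66 + 0.2014×142.89 + 0.3568×220.33 = 121.0465 per 100,000.
The Coastal Zone: 0.1681×10.27 + 0.2736×71.87 + 0.2014×162.90 + 0.3568×376.59 = 188.5899 per 100,000.
Difference = 121.0465 − 188.5899 = -67.5435.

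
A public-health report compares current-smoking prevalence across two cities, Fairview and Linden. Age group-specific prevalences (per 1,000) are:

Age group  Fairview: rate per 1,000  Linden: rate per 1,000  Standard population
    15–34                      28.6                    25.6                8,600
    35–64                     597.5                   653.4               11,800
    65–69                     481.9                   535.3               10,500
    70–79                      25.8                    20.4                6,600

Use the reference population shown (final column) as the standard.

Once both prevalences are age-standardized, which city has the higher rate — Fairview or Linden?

Standard total = 37,500; weights = 0.2293, 0.3147, 0.2800, 0.1760.
Fairview: 0.2293×28.6 + 0.3147×597.5 + 0.2800×481.9 + 0.1760×25.8 = 334.0451 per 1,000.
Linden: 0.2293×25.6 + 0.3147×653.4 + 0.2800×535.3 + 0.1760×20.4 = 364.9485 per 1,000.

Linden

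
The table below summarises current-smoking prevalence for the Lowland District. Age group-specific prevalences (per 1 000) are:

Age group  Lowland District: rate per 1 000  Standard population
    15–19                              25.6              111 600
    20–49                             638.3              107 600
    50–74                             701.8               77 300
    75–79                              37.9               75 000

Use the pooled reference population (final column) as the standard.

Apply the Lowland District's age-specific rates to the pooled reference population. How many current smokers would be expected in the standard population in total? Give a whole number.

Expected current smokers = Σ (standard pop × age-specific rate ÷ 1 000)
= 111 600×25.6/1 000 + 107 600×638.3/1 000 + 77 300×701.8/1 000 + 75 000×37.9/1 000
= 2856.96 + 68681.08 + 54249.14 + 2842.50 = 128629.68.

128630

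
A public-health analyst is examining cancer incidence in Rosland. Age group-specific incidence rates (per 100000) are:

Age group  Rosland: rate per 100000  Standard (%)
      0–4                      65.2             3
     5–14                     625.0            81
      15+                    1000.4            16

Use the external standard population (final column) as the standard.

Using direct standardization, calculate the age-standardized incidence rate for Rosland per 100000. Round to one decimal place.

668.3

Standard weights: 0.03, 0.81, 0.16.
Standardized rate: 0.0300×65.2 + 0.8100×625.0 + 0.1600×1000.4 = 668.2700 per 100000.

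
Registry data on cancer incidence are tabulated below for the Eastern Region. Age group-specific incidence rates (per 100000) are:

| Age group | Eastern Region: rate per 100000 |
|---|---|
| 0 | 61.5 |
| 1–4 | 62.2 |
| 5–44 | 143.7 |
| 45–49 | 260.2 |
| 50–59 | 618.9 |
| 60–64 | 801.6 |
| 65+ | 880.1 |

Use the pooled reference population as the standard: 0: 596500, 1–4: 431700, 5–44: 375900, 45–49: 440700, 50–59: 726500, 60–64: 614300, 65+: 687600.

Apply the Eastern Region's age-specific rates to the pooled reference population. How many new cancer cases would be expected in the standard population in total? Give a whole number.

Expected new cancer cases = Σ (standard pop × age-specific rate ÷ 100000)
= 596500×61.5/100000 + 431700×62.2/100000 + 375900×143.7/100000 + 440700×260.2/100000 + 726500×618.9/100000 + 614300×801.6/100000 + 687600×880.1/100000
= 366.85 + 268.52 + 540.17 + 1146.70 + 4496.31 + 4924.23 + 6051.57 = 17794.34.

17794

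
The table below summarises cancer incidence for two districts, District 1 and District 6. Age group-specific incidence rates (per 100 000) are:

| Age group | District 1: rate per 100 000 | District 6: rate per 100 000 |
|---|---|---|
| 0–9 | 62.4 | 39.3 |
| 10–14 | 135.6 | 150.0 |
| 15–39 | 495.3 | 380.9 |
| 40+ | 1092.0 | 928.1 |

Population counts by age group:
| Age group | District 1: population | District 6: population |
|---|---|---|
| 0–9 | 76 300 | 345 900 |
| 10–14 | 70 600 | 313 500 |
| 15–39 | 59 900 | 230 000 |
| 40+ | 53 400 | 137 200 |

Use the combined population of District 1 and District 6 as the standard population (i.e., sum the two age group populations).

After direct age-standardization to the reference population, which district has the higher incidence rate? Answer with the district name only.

District 1

Combined standard total = 1 286 800; weights = 0.3281, 0.2985, 0.2253, 0.1481.
District 1: 0.3281×62.4 + 0.2985×135.6 + 0.2253×495.3 + 0.1481×1092.0 = 334.2803 per 100 000.
District 6: 0.3281×39.3 + 0.2985×150.0 + 0.2253×380.9 + 0.1481×928.1 = 280.9498 per 100 000.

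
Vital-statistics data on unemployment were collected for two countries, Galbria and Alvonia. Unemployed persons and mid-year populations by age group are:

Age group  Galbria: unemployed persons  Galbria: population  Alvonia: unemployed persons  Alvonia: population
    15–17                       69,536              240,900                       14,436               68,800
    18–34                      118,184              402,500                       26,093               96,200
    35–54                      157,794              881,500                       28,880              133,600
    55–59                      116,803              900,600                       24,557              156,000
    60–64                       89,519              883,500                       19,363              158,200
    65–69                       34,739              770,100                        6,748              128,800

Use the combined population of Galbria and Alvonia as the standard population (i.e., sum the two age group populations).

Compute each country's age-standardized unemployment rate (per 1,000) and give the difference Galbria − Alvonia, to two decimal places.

Age-specific rates per 1,000 for Galbria: 288.651, 293.625, 179.006, 129.695, 101.323, 45.110.
For Alvonia: 209.826, 271.237, 216.168, 157.417, 122.396, 52.391.
Combined standard total = 4,820,700; weights = 0.0642, 0.1034, 0.2106, 0.2192, 0.2161, 0.1865.
Galbria: 0.0642×288.651 + 0.1034×293.625 + 0.2106×179.006 + 0.2192×129.695 + 0.2161×101.323 + 0.1865×45.110 = 145.3457 per 1,000.
Alvonia: 0.0642×209.826 + 0.1034×271.237 + 0.2106×216.168 + 0.2192×157.417 + 0.2161×122.396 + 0.1865×52.391 = 157.7782 per 1,000.
Difference = 145.3457 − 157.7782 = -12.4325.

-12.43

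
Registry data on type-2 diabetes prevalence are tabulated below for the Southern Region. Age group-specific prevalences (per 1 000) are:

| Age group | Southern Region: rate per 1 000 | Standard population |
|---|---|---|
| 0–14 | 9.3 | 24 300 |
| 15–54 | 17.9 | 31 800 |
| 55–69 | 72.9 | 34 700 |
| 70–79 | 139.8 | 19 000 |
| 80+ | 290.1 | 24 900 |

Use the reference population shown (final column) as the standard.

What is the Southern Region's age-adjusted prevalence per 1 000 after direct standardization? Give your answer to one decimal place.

Standard total = 134 700; weights = 0.1804, 0.2361, 0.2576, 0.1411, 0.1849.
Standardized rate: 0.1804×9.3 + 0.2361×17.9 + 0.2576×72.9 + 0.1411×139.8 + 0.1849×290.1 = 98.0292 per 1 000.

98.0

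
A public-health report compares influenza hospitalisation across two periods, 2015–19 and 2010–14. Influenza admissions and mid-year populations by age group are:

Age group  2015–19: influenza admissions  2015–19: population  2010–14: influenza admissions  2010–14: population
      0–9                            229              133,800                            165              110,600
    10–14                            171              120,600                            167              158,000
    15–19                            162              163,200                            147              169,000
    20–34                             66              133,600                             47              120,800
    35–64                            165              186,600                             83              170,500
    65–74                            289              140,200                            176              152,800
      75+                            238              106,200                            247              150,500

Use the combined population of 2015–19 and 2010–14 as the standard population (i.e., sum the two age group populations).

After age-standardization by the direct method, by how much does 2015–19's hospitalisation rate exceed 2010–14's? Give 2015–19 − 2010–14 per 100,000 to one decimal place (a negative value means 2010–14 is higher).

Age-specific rates per 100,000 for 2015–19: 171.15, 141.79, 99.26, 49.40, 88.42, 206.13, 224.11.
For 2010–14: 149.19, 105.70, 86.98, 38.91, 48.68, 115.18, 164.12.
Combined standard total = 2,016,400; weights = 0.1212, 0.1382, 0.1647, 0.1262, 0.1771, 0.1453, 0.1273.
2015–19: 0.1212×171.15 + 0.1382×141.79 + 0.1647×99.26 + 0.1262×49.40 + 0.1771×88.42 + 0.1453×206.13 + 0.1273×224.11 = 137.0647 per 100,000.
2010–14: 0.1212×149.19 + 0.1382×105.70 + 0.1647×86.98 + 0.1262×38.91 + 0.1771×48.68 + 0.1453×115.18 + 0.1273×164.12 = 98.1767 per 100,000.
Difference = 137.0647 − 98.1767 = 38.8880.

38.9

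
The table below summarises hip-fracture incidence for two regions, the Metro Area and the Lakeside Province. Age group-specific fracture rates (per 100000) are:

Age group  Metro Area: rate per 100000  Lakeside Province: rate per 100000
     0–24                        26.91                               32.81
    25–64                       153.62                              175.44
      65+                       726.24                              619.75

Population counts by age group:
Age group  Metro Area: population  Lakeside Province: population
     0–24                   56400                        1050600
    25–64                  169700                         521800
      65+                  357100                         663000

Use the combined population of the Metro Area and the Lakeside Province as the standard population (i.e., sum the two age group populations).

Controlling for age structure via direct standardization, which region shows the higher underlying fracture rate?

Combined standard total = 2818600; weights = 0.3927, 0.2453, 0.3619.
The Metro Area: 0.3927×26.91 + 0.2453×153.62 + 0.3619×726.24 = 311.0959 per 100000.
The Lakeside Province: 0.3927×32.81 + 0.2453×175.44 + 0.3619×619.75 = 280.2258 per 100000.

Metro Area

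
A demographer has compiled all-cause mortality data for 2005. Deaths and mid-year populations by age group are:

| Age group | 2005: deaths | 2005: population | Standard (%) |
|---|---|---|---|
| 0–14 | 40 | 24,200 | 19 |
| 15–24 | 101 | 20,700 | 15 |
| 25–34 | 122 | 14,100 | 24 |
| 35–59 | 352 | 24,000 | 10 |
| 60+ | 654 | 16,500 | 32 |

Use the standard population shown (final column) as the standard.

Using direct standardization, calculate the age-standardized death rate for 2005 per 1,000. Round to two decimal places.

Age-specific rates per 1,000 for 2005: 1.653, 4.879, 8.652, 14.667, 39.636.
Standard weights: 0.19, 0.15, 0.24, 0.10, 0.32.
Standardized rate: 0.1900×1.653 + 0.1500×4.879 + 0.2400×8.652 + 0.1000×14.667 + 0.3200×39.636 = 17.2728 per 1,000.

17.27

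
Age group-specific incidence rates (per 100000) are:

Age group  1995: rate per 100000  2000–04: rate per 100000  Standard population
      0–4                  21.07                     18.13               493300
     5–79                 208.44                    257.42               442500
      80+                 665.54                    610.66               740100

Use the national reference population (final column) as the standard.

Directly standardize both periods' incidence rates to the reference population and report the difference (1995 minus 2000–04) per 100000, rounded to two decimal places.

Standard total = 1675900; weights = 0.2943, 0.2640, 0.4416.
1995: 0.2943×21.07 + 0.2640×208.44 + 0.4416×665.54 = 355.1493 per 100000.
2000–04: 0.2943×18.13 + 0.2640×257.42 + 0.4416×610.66 = 342.9807 per 100000.
Difference = 355.1493 − 342.9807 = 12.1686.

12.17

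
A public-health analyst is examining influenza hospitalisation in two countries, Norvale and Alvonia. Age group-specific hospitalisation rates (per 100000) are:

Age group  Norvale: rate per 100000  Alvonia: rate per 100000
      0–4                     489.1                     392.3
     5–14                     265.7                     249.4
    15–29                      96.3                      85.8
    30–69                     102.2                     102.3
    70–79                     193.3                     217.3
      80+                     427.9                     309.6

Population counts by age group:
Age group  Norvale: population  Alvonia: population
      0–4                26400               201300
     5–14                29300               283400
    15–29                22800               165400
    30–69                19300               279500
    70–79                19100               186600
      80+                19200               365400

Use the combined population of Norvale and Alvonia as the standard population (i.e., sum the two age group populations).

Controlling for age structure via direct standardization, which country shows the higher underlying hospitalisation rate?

Combined standard total = 1617700; weights = 0.1408, 0.1933, 0.1163, 0.1847, 0.1272, 0.2377.
Norvale: 0.1408×489.1 + 0.1933×265.7 + 0.1163×96.3 + 0.1847×102.2 + 0.1272×193.3 + 0.2377×427.9 = 276.5937 per 100000.
Alvonia: 0.1408×392.3 + 0.1933×249.4 + 0.1163×85.8 + 0.1847×102.3 + 0.1272×217.3 + 0.2377×309.6 = 233.5412 per 100000.

Norvale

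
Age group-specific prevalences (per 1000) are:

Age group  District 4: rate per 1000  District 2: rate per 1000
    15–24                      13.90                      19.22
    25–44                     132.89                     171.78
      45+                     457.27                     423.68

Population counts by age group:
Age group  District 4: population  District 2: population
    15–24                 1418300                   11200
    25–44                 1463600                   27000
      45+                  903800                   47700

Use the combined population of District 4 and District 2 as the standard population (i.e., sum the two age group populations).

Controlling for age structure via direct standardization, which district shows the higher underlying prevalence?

Combined standard total = 3871600; weights = 0.3692, 0.3850, 0.2458.
District 4: 0.3692×13.90 + 0.3850×132.89 + 0.2458×457.27 = 168.6766 per 1000.
District 2: 0.3692×19.22 + 0.3850×171.78 + 0.2458×423.68 = 177.3587 per 1000.

District 2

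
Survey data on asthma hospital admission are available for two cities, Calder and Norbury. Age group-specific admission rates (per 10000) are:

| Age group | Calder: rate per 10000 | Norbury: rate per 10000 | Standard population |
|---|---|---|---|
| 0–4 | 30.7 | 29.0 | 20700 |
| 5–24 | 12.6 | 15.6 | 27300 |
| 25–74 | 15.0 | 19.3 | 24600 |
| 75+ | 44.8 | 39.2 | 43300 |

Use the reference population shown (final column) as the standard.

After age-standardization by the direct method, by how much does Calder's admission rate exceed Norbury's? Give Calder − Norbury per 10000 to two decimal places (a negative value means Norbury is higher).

0.78

Standard total = 115900; weights = 0.1786, 0.2355, 0.2123, 0.3736.
Calder: 0.1786×30.7 + 0.2355×12.6 + 0.2123×15.0 + 0.3736×44.8 = 28.3720 per 10000.
Norbury: 0.1786×29.0 + 0.2355×15.6 + 0.2123×19.3 + 0.3736×39.2 = 27.5955 per 10000.
Difference = 28.3720 − 27.5955 = 0.7764.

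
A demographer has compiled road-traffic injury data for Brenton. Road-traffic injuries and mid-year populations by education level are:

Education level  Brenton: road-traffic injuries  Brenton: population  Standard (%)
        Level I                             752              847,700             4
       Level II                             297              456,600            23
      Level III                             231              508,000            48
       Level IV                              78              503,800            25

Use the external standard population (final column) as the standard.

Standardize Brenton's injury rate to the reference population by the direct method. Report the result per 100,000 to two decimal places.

Education-specific rates per 100,000 for Brenton: 88.71, 65.05, 45.47, 15.48.
Standard weights: 0.04, 0.23, 0.48, 0.25.
Standardized rate: 0.0400×88.71 + 0.2300×65.05 + 0.4800×45.47 + 0.2500×15.48 = 44.2064 per 100,000.

44.21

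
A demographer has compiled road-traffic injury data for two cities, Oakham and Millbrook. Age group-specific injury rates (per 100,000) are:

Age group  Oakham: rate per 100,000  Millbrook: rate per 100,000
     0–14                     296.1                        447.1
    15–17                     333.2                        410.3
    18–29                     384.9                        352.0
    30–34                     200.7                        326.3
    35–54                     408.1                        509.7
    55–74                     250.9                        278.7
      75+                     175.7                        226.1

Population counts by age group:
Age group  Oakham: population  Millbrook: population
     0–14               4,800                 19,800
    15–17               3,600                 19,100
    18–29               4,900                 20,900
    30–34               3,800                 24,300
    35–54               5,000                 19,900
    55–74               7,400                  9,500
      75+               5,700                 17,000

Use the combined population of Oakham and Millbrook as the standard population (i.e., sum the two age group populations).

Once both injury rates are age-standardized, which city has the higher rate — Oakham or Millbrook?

Millbrook

Combined standard total = 165,700; weights = 0.1485, 0.1370, 0.1557, 0.1696, 0.1503, 0.1020, 0.1370.
Oakham: 0.1485×296.1 + 0.1370×333.2 + 0.1557×384.9 + 0.1696×200.7 + 0.1503×408.1 + 0.1020×250.9 + 0.1370×175.7 = 294.5569 per 100,000.
Millbrook: 0.1485×447.1 + 0.1370×410.3 + 0.1557×352.0 + 0.1696×326.3 + 0.1503×509.7 + 0.1020×278.7 + 0.1370×226.1 = 368.7214 per 100,000.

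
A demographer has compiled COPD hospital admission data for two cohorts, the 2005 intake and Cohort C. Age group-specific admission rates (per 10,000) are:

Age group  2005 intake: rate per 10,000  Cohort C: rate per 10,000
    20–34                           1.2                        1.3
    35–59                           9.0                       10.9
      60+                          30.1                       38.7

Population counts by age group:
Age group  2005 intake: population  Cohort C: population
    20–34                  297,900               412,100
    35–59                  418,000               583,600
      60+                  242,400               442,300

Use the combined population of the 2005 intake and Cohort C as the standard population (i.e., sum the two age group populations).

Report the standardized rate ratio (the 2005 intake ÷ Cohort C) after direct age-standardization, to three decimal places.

0.795

Combined standard total = 2,396,300; weights = 0.2963, 0.4180, 0.2857.
The 2005 intake: 0.2963×1.2 + 0.4180×9.0 + 0.2857×30.1 = 12.7179 per 10,000.
Cohort C: 0.2963×1.3 + 0.4180×10.9 + 0.2857×38.7 = 15.9990 per 10,000.
Ratio = 12.7179 ÷ 15.9990 = 0.79492.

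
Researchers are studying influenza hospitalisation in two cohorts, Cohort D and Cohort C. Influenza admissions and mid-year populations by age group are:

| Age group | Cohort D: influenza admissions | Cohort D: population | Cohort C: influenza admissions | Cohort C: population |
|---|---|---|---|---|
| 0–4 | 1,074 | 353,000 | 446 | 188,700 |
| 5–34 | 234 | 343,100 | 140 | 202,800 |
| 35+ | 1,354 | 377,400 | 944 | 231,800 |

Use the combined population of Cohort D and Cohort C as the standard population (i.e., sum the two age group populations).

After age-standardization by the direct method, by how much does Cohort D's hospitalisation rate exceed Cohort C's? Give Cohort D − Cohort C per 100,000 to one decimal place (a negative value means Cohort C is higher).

Age-specific rates per 100,000 for Cohort D: 304.25, 68.20, 358.77.
For Cohort C: 236.35, 69.03, 407.25.
Combined standard total = 1,696,800; weights = 0.3192, 0.3217, 0.3590.
Cohort D: 0.3192×304.25 + 0.3217×68.20 + 0.3590×358.77 = 247.8820 per 100,000.
Cohort C: 0.3192×236.35 + 0.3217×69.03 + 0.3590×407.25 = 243.8788 per 100,000.
Difference = 247.8820 − 243.8788 = 4.0031.

4.0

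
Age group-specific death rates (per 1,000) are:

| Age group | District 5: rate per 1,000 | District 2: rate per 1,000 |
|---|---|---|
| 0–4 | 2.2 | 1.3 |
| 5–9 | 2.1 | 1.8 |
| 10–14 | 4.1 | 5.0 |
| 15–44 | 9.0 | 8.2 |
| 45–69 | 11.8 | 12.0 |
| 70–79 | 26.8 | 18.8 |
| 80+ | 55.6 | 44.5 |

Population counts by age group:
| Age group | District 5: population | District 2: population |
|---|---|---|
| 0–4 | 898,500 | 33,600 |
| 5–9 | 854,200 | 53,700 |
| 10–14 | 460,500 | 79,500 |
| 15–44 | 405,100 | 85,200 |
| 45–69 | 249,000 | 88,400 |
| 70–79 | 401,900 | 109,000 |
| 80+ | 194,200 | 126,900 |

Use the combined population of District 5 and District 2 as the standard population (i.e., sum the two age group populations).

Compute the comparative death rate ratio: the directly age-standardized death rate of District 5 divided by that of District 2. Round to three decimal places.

Combined standard total = 4,039,700; weights = 0.2307, 0.2247, 0.1337, 0.1214, 0.0835, 0.1265, 0.0795.
District 5: 0.2307×2.2 + 0.2247×2.1 + 0.1337×4.1 + 0.1214×9.0 + 0.0835×11.8 + 0.1265×26.8 + 0.0795×55.6 = 11.4143 per 1,000.
District 2: 0.2307×1.3 + 0.2247×1.8 + 0.1337×5.0 + 0.1214×8.2 + 0.0835×12.0 + 0.1265×18.8 + 0.0795×44.5 = 9.2851 per 1,000.
Ratio = 11.4143 ÷ 9.2851 = 1.22932.

1.229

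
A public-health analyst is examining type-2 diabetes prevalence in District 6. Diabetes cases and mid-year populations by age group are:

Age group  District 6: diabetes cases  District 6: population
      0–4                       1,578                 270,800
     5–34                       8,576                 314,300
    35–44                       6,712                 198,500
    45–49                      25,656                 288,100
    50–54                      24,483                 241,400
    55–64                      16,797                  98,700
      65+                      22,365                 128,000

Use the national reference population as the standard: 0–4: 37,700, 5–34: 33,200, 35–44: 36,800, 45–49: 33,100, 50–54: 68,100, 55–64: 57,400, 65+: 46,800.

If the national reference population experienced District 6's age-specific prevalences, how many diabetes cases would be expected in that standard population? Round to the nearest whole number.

30170

Age-specific rates per 1,000 for District 6: 5.827, 27.286, 33.814, 89.052, 101.421, 170.182, 174.727.
Expected diabetes cases = Σ (standard pop × age-specific rate ÷ 1,000)
= 37,700×5.827/1,000 + 33,200×27.286/1,000 + 36,800×33.814/1,000 + 33,100×89.052/1,000 + 68,100×101.421/1,000 + 57,400×170.182/1,000 + 46,800×174.727/1,000
= 219.68 + 905.90 + 1244.34 + 2947.63 + 6906.76 + 9768.47 + 8177.20 = 30169.99.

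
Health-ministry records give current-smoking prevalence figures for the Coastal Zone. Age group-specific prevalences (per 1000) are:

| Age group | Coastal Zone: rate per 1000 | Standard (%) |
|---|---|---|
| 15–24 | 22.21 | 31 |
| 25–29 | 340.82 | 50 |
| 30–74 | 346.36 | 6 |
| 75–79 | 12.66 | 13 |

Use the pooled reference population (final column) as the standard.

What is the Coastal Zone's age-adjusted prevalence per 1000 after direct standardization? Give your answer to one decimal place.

199.7

Standard weights: 0.31, 0.50, 0.06, 0.13.
Standardized rate: 0.3100×22.21 + 0.5000×340.82 + 0.0600×346.36 + 0.1300×12.66 = 199.7225 per 1000.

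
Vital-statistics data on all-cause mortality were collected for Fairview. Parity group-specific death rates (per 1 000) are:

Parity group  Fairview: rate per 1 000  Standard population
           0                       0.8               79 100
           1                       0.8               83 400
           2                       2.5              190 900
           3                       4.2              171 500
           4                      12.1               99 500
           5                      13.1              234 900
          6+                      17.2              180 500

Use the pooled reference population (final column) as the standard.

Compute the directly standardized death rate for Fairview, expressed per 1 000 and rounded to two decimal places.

8.38

Standard total = 1 039 800; weights = 0.0761, 0.0802, 0.1836, 0.1649, 0.0957, 0.2259, 0.1736.
Standardized rate: 0.0761×0.8 + 0.0802×0.8 + 0.1836×2.5 + 0.1649×4.2 + 0.0957×12.1 + 0.2259×13.1 + 0.1736×17.2 = 8.3798 per 1 000.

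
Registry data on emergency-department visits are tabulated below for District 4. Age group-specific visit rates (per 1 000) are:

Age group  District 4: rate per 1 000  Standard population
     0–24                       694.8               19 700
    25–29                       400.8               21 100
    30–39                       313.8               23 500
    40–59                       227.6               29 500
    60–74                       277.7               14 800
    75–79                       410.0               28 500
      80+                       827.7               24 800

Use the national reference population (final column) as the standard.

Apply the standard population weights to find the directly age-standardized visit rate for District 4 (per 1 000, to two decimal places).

448.15

Standard total = 161 900; weights = 0.1217, 0.1303, 0.1452, 0.1822, 0.0914, 0.1760, 0.1532.
Standardized rate: 0.1217×694.8 + 0.1303×400.8 + 0.1452×313.8 + 0.1822×227.6 + 0.0914×277.7 + 0.1760×410.0 + 0.1532×827.7 = 448.1461 per 1 000.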